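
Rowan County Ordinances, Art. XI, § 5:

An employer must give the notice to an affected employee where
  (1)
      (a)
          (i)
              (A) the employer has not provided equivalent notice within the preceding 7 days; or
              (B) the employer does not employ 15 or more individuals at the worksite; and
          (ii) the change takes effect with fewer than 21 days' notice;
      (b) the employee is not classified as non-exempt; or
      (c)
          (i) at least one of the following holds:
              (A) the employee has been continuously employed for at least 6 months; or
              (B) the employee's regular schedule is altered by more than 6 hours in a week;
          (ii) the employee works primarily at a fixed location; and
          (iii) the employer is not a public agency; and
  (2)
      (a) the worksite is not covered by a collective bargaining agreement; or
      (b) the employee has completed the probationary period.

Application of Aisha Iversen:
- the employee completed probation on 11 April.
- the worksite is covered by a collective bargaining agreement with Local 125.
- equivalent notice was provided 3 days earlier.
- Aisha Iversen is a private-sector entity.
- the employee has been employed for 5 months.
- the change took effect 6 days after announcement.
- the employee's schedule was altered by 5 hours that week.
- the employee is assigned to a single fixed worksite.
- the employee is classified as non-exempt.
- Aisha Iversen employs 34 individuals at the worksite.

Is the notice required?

No — not required.

(A) no recent notice — not satisfied.
(B) not (≥ 15 at site) — not met.
(i) = F OR F = false.
(ii) < 21 days' notice — met.
(a): F AND T → false.
(b) not (non-exempt) — not met.
(A) tenure ≥ 6 mo. — fails.
(B) schedule shift > 6h — fails.
So (i) is not satisfied (F OR F).
(ii) fixed location — satisfied.
(iii) not (public agency) — satisfied.
So (c) is not satisfied (F AND T AND T).
(1): F OR F OR F → false.
(a) no CBA — not met.
(b) past probation — met.
(2) = F OR T = true.
Overall: F AND T → false.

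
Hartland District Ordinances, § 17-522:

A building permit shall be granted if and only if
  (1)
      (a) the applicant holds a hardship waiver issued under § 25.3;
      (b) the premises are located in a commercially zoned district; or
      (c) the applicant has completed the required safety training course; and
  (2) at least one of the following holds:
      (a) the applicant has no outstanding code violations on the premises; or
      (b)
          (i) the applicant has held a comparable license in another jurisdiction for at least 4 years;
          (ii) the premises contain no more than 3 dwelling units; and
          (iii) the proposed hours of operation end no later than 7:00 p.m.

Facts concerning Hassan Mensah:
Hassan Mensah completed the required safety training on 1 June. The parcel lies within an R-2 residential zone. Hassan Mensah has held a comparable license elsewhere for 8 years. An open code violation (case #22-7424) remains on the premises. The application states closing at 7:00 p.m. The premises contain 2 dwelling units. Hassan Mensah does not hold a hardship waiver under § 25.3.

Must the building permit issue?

(a) hardship waiver — fails.
(b) commercially zoned — fails.
(c) safety training — satisfied.
(1) = F OR F OR T = true.
(a) no code violations — not met.
(i) prior license ≥ 4 yr — holds.
(ii) ≤ 3 units — holds.
(iii) closes by 7 p.m. — satisfied.
(b): T AND T AND T → true.
(2): F OR T → true.
Overall = T AND T = true.

Yes — granted.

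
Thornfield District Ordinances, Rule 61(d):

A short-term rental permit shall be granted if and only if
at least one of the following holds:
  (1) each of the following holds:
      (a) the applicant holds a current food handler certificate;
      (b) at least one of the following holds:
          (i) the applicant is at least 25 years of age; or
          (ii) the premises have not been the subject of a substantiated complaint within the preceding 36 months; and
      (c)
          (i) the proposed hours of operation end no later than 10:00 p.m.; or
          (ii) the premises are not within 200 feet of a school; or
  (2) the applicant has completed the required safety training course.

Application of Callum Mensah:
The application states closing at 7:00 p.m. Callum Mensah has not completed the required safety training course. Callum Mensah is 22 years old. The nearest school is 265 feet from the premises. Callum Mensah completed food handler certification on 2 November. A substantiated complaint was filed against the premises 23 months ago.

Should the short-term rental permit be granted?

(a) food handler cert. — holds.
(i) age ≥ 25 — not met.
(ii) no complaint in 36 mo. — not satisfied.
(b): F OR F → false.
(i) closes by 10 p.m. — holds.
(ii) ≥200 ft from school — satisfied.
(c) = T OR T = true.
So (1) is not satisfied (T AND F AND T).
(2) safety training — not satisfied.
So Overall is not satisfied (F OR F).

No — denied.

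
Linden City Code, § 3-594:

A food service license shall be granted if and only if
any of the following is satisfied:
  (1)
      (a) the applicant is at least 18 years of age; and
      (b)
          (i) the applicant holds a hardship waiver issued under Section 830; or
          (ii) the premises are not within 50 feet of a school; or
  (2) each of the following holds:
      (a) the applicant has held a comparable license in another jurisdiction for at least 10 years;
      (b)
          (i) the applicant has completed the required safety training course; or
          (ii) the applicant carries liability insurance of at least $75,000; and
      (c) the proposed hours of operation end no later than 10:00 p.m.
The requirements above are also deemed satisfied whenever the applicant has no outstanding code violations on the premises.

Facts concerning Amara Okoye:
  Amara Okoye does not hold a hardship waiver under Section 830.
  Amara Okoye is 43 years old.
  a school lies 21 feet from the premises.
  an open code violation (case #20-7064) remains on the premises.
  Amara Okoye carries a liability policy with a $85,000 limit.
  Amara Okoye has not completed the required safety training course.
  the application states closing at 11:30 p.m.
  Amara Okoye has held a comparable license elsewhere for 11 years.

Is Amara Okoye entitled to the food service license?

(a) age ≥ 18 — satisfied.
(i) hardship waiver — fails.
(ii) ≥50 ft from school — not met.
(b): F OR F → false.
(1) = T AND F = false.
(a) prior license ≥ 10 yr — satisfied.
(i) safety training — not satisfied.
(ii) insurance ≥ $75,000 — met.
(b): F OR T → true.
(c) closes by 10 p.m. — not met.
(2) = T AND T AND F = false.
Overall = F OR F = false.
Exception (no code violations) — not satisfied.
Result: main false OR exception false → false.

No — denied.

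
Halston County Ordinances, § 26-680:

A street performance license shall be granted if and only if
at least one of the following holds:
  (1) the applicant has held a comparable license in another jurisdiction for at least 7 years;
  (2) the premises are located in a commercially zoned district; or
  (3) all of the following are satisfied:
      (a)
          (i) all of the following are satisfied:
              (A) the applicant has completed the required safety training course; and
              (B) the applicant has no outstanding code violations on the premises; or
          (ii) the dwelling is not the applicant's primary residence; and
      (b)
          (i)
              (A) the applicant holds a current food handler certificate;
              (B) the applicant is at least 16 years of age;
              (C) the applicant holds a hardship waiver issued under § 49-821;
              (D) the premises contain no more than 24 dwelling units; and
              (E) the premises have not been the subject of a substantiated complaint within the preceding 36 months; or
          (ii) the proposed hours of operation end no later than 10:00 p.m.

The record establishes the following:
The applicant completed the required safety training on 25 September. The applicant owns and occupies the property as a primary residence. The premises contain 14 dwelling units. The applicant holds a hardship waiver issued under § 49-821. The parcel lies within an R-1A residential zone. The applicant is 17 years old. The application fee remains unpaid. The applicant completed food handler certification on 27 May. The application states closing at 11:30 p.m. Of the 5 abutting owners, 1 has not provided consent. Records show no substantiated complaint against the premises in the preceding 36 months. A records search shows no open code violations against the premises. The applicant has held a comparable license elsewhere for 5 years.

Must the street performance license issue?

(1) prior license ≥ 7 yr — fails.
(2) commercially zoned — fails.
(A) safety training — met.
(B) no code violations — met.
(i) = T AND T = true.
(ii) not (primary residence) — not met.
(a): T OR F → true.
(A) food handler cert. — holds.
(B) age ≥ 16 — satisfied.
(C) hardship waiver — met.
(D) ≤ 24 units — satisfied.
(E) no complaint in 36 mo. — holds.
So (i) is satisfied (T AND T AND T AND T AND T).
(ii) closes by 10 p.m. — not met.
So (b) is satisfied (T OR F).
(3): T AND T → true.
Overall = F OR F OR T = true.

Yes — granted.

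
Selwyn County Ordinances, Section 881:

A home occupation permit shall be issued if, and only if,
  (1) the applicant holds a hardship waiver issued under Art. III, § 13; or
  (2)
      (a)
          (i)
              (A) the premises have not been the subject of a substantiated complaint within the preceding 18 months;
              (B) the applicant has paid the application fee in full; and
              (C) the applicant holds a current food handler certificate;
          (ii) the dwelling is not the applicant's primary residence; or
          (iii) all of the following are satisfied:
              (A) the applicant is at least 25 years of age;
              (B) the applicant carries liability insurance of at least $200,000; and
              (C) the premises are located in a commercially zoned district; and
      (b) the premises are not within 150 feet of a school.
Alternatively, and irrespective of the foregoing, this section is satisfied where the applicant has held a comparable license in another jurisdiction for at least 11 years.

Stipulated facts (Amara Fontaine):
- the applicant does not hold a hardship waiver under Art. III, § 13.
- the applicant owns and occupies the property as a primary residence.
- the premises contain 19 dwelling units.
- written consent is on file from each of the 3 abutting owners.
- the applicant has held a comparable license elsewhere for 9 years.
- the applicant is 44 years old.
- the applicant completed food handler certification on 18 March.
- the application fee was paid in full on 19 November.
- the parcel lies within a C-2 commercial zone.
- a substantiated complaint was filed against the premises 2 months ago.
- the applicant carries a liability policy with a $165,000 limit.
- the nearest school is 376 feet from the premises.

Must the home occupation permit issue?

(1) hardship waiver — fails.
(A) no complaint in 18 mo. — not met.
(B) fee paid — met.
(C) food handler cert. — met.
So (i) is not satisfied (F AND T AND T).
(ii) not (primary residence) — fails.
(A) age ≥ 25 — holds.
(B) insurance ≥ $200,000 — fails.
(C) commercially zoned — met.
(iii) = T AND F AND T = false.
So (a) is not satisfied (F OR F OR F).
(b) ≥150 ft from school — satisfied.
So (2) is not satisfied (F AND T).
Overall: F OR F → false.
Exception (prior license ≥ 11 yr) — not satisfied.
Result: main false OR exception false → false.

No — denied.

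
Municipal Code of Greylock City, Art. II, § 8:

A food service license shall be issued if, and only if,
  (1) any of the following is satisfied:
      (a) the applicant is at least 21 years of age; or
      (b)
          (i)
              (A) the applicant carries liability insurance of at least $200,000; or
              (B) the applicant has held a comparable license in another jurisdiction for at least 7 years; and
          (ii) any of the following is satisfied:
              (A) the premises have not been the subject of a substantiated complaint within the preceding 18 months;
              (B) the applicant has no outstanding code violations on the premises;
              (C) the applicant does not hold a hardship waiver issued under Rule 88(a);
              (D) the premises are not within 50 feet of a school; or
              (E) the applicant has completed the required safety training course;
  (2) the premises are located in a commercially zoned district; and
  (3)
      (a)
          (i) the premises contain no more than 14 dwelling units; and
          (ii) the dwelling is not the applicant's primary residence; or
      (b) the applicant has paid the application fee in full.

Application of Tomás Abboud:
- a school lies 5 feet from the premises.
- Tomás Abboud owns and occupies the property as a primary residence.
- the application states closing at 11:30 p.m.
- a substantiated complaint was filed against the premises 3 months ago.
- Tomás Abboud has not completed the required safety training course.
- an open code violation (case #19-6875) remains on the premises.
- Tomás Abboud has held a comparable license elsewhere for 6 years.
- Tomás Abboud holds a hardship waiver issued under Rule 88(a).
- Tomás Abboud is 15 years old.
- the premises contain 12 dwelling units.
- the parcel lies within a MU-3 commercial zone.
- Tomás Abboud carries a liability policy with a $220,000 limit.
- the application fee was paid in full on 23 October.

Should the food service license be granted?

No — denied.

(a) age ≥ 21 — fails.
(A) insurance ≥ $200,000 — satisfied.
(B) prior license ≥ 7 yr — not satisfied.
So (i) is satisfied (T OR F).
(A) no complaint in 18 mo. — not satisfied.
(B) no code violations — fails.
(C) not (hardship waiver) — fails.
(D) ≥50 ft from school — not met.
(E) safety training — fails.
(ii) = F OR F OR F OR F OR F = false.
(b): T AND F → false.
So (1) is not satisfied (F OR F).
(2) commercially zoned — holds.
(i) ≤ 14 units — satisfied.
(ii) not (primary residence) — fails.
(a): T AND F → false.
(b) fee paid — met.
(3) = F OR T = true.
Overall = F AND T AND T = false.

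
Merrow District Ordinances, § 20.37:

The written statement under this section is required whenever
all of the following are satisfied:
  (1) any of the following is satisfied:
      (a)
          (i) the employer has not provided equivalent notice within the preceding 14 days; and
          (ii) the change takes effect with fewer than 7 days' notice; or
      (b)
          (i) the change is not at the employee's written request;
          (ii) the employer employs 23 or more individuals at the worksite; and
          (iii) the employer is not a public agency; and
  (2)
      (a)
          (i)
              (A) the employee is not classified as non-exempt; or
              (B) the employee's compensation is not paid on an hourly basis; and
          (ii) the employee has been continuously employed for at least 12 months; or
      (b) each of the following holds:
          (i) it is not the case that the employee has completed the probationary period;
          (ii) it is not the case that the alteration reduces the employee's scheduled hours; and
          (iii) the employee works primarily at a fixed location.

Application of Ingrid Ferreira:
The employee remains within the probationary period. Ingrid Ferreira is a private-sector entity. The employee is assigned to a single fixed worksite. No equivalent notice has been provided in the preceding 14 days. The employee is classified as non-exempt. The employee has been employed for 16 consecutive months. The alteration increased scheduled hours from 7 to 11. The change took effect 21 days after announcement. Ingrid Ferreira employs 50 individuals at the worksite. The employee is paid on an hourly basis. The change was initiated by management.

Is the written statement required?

Yes — required.

(i) no recent notice — holds.
(ii) < 7 days' notice — not satisfied.
(a) = T AND F = false.
(i) not employee-requested — satisfied.
(ii) ≥ 23 at site — satisfied.
(iii) not (public agency) — satisfied.
(b): T AND T AND T → true.
(1) = F OR T = true.
(A) not (non-exempt) — fails.
(B) not (hourly-paid) — fails.
(i): F OR F → false.
(ii) tenure ≥ 12 mo. — satisfied.
So (a) is not satisfied (F AND T).
(i) not (past probation) — met.
(ii) not (hours reduced) — met.
(iii) fixed location — met.
So (b) is satisfied (T AND T AND T).
So (2) is satisfied (F OR T).
Overall = T AND T = true.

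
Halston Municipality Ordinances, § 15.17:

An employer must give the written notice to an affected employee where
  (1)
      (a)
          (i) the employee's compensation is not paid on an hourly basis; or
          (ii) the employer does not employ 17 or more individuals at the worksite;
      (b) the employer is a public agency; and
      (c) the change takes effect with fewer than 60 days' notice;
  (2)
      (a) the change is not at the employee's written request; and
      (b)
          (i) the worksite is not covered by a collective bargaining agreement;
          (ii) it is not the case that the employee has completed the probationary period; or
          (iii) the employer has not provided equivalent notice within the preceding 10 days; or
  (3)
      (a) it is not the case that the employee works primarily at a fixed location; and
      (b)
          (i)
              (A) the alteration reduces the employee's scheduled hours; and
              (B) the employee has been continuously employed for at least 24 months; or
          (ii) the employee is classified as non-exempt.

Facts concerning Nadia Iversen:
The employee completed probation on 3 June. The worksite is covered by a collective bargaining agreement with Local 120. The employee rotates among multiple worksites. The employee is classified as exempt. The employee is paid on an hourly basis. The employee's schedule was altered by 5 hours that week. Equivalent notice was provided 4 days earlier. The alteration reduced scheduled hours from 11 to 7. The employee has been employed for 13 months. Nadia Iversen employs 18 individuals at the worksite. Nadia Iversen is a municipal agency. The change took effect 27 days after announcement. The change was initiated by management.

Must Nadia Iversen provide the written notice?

No — not required.

(i) not (hourly-paid) — fails.
(ii) not (≥ 17 at site) — fails.
(a): F OR F → false.
(b) public agency — met.
(c) < 60 days' notice — satisfied.
So (1) is not satisfied (F AND T AND T).
(a) not employee-requested — met.
(i) no CBA — not satisfied.
(ii) not (past probation) — not met.
(iii) no recent notice — not met.
So (b) is not satisfied (F OR F OR F).
(2): T AND F → false.
(a) not (fixed location) — met.
(A) hours reduced — satisfied.
(B) tenure ≥ 24 mo. — not met.
(i) = T AND F = false.
(ii) non-exempt — not satisfied.
So (b) is not satisfied (F OR F).
(3): T AND F → false.
So Overall is not satisfied (F OR F OR F).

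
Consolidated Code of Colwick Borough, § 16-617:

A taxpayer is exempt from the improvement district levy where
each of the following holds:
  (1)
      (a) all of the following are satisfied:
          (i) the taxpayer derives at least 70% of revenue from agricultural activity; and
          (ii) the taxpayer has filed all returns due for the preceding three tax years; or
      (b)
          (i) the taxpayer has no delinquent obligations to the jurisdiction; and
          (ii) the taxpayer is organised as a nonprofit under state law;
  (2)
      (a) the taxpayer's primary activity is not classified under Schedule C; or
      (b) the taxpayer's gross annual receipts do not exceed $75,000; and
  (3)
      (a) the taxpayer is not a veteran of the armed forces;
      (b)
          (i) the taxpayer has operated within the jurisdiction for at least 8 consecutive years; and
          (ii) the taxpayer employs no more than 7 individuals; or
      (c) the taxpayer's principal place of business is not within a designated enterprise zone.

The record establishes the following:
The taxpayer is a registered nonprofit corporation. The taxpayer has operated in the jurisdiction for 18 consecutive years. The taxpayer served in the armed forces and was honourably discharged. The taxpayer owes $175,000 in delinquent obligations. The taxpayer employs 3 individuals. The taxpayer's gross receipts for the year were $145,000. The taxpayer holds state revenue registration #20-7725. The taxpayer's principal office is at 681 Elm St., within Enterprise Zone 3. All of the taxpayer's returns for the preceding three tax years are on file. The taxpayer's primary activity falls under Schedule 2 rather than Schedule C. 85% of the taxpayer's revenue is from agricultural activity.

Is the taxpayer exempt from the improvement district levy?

Yes — exempt.

(i) ≥70% agricultural — met.
(ii) returns current — met.
So (a) is satisfied (T AND T).
(i) no delinquency — not satisfied.
(ii) nonprofit — satisfied.
(b): F AND T → false.
So (1) is satisfied (T OR F).
(a) not (Schedule C activity) — satisfied.
(b) receipts ≤ $75,000 — not satisfied.
So (2) is satisfied (T OR F).
(a) not (veteran) — not met.
(i) ≥ 8 yrs in jurisdiction — holds.
(ii) ≤ 7 employees — satisfied.
(b) = T AND T = true.
(c) not (in enterprise zone) — fails.
(3): F OR T OR F → true.
So Overall is satisfied (T AND T AND T).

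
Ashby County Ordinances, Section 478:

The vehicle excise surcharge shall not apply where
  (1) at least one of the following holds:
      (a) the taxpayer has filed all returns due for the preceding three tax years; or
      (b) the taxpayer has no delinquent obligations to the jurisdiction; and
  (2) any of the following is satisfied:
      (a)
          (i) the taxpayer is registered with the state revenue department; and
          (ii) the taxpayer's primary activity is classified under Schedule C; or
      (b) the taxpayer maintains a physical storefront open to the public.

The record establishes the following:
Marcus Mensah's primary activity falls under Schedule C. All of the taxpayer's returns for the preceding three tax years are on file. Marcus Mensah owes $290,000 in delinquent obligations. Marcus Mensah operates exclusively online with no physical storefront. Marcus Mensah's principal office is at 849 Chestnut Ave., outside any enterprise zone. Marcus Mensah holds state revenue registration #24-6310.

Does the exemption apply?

(a) returns current — met.
(b) no delinquency — fails.
So (1) is satisfied (T OR F).
(i) state-registered — satisfied.
(ii) Schedule C activity — met.
(a) = T AND T = true.
(b) has storefront — fails.
So (2) is satisfied (T OR F).
Overall = T AND T = true.

Yes — exempt.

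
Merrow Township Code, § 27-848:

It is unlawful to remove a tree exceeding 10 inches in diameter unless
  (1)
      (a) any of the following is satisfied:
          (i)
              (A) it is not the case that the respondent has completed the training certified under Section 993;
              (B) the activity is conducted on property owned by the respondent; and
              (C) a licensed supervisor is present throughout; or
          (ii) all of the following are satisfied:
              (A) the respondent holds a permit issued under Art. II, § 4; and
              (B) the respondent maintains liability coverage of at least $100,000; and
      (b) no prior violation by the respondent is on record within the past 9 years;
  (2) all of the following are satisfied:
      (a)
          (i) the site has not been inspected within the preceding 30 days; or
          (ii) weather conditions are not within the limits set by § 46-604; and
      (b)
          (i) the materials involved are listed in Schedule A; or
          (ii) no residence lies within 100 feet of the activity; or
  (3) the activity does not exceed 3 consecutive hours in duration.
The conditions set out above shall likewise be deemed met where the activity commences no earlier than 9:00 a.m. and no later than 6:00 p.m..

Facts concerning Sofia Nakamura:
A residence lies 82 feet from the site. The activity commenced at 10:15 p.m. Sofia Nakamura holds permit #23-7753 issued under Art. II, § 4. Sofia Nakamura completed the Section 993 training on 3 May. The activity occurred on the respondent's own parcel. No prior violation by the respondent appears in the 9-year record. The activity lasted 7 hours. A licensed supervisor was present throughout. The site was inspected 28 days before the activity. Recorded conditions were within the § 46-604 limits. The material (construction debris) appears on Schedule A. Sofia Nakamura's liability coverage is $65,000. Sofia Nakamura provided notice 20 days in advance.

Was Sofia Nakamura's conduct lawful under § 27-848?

(A) not (training certified) — not satisfied.
(B) own property — holds.
(C) supervisor present — holds.
(i): F AND T AND T → false.
(A) holds permit — holds.
(B) coverage ≥ $100,000 — fails.
(ii): T AND F → false.
(a) = F OR F = false.
(b) no prior violation — holds.
So (1) is not satisfied (F AND T).
(i) not (site inspected) — not met.
(ii) not (weather ok) — not satisfied.
(a) = F OR F = false.
(i) Schedule A material — holds.
(ii) no residence in 100 ft — not satisfied.
(b): T OR F → true.
(2) = F AND T = false.
(3) ≤ 3 hrs duration — fails.
Overall = F OR F OR F = false.
Exception (start within hours) — not satisfied.
Result: main false OR exception false → false.

No — unlawful.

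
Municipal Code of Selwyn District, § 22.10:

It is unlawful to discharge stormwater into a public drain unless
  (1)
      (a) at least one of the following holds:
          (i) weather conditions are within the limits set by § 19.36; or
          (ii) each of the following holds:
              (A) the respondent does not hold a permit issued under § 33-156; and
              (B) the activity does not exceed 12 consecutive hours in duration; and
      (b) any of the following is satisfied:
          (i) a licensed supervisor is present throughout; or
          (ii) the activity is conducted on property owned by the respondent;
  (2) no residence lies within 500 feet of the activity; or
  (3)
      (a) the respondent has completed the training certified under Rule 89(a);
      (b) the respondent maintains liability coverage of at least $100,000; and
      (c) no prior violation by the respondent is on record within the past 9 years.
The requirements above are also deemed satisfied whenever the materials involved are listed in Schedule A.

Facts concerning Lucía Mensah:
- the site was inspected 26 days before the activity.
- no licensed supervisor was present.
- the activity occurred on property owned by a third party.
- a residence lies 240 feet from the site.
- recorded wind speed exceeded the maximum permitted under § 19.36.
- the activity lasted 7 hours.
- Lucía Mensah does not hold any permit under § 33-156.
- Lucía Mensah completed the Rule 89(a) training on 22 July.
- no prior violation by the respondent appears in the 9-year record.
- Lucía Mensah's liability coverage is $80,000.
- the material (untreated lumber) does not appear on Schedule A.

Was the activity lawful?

No — unlawful.

(i) weather ok — not satisfied.
(A) not (holds permit) — holds.
(B) ≤ 12 hrs duration — met.
(ii): T AND T → true.
So (a) is satisfied (F OR T).
(i) supervisor present — not satisfied.
(ii) own property — fails.
(b): F OR F → false.
(1) = T AND F = false.
(2) no residence in 500 ft — fails.
(a) training certified — met.
(b) coverage ≥ $100,000 — not satisfied.
(c) no prior violation — met.
(3) = T AND F AND T = false.
Overall: F OR F OR F → false.
Exception (Schedule A material) — not satisfied.
Result: main false OR exception false → false.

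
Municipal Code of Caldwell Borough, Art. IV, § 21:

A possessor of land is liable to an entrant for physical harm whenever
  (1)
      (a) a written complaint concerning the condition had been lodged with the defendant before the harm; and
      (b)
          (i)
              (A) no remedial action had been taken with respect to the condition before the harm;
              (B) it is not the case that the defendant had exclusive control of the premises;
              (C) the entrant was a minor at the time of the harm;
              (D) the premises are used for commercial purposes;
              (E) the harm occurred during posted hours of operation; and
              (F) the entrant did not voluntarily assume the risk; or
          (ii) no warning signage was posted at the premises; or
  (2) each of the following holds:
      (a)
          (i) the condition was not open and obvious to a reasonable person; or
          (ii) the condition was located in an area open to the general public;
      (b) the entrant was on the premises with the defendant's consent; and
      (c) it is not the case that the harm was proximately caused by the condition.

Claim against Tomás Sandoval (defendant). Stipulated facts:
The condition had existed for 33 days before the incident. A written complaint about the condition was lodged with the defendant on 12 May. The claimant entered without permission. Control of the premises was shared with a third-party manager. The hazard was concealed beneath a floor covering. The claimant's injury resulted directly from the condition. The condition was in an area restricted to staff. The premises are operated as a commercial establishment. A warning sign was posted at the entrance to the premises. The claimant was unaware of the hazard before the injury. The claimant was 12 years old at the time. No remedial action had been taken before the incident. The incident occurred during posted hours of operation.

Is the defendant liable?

Yes — liable.

(a) complaint lodged — met.
(A) no remedial action — satisfied.
(B) not (exclusive control) — met.
(C) entrant a minor — met.
(D) commercial use — met.
(E) during posted hours — holds.
(F) no assumed risk — holds.
(i) = T AND T AND T AND T AND T AND T = true.
(ii) no signage posted — fails.
(b) = T OR F = true.
(1) = T AND T = true.
(i) not open/obvious — met.
(ii) public area — not met.
So (a) is satisfied (T OR F).
(b) consent to enter — not met.
(c) not (proximate cause) — fails.
So (2) is not satisfied (T AND F AND F).
Overall: T OR F → true.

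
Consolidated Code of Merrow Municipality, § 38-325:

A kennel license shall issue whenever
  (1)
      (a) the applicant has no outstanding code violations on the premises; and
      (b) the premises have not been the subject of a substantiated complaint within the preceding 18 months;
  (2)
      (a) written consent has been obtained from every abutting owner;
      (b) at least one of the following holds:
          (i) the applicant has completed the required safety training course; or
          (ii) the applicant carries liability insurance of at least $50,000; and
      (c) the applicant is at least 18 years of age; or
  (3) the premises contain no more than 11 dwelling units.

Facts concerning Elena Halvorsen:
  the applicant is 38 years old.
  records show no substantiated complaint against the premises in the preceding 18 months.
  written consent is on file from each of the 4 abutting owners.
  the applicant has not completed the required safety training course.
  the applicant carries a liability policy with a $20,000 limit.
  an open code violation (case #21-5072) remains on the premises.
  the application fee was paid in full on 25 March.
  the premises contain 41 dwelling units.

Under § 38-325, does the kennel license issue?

No — denied.

(a) no code violations — not met.
(b) no complaint in 18 mo. — met.
So (1) is not satisfied (F AND T).
(a) all abutters consent — satisfied.
(i) safety training — not met.
(ii) insurance ≥ $50,000 — not met.
So (b) is not satisfied (F OR F).
(c) age ≥ 18 — holds.
So (2) is not satisfied (T AND F AND T).
(3) ≤ 11 units — not satisfied.
Overall = F OR F OR F = false.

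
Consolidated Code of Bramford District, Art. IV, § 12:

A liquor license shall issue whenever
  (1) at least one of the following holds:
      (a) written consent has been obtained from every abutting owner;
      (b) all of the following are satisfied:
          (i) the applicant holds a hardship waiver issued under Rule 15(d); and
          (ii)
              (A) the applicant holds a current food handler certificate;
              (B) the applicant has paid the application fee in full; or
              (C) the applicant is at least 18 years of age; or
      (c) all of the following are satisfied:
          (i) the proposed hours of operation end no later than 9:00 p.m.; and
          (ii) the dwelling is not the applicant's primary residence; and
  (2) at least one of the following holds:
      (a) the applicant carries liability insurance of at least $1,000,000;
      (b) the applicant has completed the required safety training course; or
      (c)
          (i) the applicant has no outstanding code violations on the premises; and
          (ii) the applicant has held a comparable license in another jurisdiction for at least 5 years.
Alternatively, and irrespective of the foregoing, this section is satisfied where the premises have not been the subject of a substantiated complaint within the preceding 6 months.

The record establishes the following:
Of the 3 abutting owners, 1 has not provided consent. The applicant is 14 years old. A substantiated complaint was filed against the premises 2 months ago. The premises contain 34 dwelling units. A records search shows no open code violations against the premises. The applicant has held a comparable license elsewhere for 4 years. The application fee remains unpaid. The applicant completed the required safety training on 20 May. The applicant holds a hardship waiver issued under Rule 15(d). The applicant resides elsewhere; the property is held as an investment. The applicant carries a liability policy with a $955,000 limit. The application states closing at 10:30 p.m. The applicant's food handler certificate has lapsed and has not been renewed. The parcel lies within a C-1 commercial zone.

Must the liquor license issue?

(a) all abutters consent — fails.
(i) hardship waiver — holds.
(A) food handler cert. — not satisfied.
(B) fee paid — fails.
(C) age ≥ 18 — not satisfied.
(ii) = F OR F OR F = false.
(b): T AND F → false.
(i) closes by 9 p.m. — fails.
(ii) not (primary residence) — met.
(c) = F AND T = false.
So (1) is not satisfied (F OR F OR F).
(a) insurance ≥ $1,000,000 — not satisfied.
(b) safety training — holds.
(i) no code violations — satisfied.
(ii) prior license ≥ 5 yr — not met.
(c): T AND F → false.
(2) = F OR T OR F = true.
Overall = F AND T = false.
Exception (no complaint in 6 mo.) — not satisfied.
Result: main false OR exception false → false.

No — denied.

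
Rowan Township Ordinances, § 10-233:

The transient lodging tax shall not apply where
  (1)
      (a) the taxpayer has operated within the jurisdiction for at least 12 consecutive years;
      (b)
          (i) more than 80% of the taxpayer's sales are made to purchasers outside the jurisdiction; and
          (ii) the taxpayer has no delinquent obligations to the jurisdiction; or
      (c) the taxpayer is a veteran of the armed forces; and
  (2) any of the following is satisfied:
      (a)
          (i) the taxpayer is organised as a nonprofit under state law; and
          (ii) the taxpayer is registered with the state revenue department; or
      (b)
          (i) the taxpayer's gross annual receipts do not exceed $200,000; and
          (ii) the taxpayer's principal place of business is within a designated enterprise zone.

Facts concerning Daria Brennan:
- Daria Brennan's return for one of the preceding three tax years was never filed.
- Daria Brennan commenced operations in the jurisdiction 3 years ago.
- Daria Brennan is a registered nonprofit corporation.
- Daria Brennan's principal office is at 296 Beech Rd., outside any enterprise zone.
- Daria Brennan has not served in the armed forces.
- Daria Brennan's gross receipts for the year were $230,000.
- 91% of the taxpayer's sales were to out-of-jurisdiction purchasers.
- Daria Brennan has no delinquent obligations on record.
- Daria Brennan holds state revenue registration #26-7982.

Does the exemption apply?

Yes — exempt.

(a) ≥ 12 yrs in jurisdiction — not met.
(i) >80% out-of-jur. sales — satisfied.
(ii) no delinquency — holds.
(b): T AND T → true.
(c) veteran — not satisfied.
So (1) is satisfied (F OR T OR F).
(i) nonprofit — holds.
(ii) state-registered — satisfied.
(a) = T AND T = true.
(i) receipts ≤ $200,000 — not satisfied.
(ii) in enterprise zone — not met.
(b) = F AND F = false.
(2): T OR F → true.
So Overall is satisfied (T AND T).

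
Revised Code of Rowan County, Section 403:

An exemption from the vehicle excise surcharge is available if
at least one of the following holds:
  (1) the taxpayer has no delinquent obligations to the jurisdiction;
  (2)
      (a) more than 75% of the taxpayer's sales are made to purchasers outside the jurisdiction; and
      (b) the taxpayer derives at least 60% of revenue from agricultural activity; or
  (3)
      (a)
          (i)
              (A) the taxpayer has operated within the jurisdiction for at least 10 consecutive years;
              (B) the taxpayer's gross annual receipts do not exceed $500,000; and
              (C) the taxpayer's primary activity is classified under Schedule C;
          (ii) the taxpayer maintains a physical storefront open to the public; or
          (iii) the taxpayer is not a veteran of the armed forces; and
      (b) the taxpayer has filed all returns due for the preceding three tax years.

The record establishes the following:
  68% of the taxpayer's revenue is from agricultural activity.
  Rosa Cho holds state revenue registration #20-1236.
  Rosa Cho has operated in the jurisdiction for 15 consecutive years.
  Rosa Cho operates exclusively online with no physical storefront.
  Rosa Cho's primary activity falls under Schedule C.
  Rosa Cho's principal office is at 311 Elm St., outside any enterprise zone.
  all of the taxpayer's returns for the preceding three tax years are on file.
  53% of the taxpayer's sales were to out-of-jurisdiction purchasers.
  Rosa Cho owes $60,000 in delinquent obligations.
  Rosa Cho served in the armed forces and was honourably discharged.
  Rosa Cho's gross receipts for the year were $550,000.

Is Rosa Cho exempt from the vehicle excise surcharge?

(1) no delinquency — fails.
(a) >75% out-of-jur. sales — not satisfied.
(b) ≥60% agricultural — satisfied.
So (2) is not satisfied (F AND T).
(A) ≥ 10 yrs in jurisdiction — met.
(B) receipts ≤ $500,000 — not met.
(C) Schedule C activity — met.
(i): T AND F AND T → false.
(ii) has storefront — not satisfied.
(iii) not (veteran) — not met.
(a): F OR F OR F → false.
(b) returns current — met.
(3): F AND T → false.
So Overall is not satisfied (F OR F OR F).

No — not exempt.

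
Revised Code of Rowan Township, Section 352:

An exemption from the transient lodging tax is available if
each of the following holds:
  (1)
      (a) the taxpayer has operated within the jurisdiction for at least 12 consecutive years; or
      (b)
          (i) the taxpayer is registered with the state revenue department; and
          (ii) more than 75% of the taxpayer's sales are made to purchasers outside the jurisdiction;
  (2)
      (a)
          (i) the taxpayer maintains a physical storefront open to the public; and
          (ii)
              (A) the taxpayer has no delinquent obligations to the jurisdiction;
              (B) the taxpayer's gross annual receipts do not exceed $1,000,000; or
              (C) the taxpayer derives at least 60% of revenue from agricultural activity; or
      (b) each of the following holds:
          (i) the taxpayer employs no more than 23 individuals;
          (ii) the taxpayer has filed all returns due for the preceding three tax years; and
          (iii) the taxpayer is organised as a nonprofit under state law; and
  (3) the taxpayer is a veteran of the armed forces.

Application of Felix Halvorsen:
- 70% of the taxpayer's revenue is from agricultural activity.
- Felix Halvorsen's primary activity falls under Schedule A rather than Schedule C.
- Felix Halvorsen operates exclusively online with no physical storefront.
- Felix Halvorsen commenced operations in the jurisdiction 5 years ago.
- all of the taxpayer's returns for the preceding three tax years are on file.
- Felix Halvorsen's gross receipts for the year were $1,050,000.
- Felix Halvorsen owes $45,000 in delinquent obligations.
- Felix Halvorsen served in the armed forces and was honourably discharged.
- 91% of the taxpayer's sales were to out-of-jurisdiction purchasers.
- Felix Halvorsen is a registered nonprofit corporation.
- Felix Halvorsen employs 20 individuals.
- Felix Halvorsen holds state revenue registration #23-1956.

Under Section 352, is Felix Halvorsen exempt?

(a) ≥ 12 yrs in jurisdiction — not satisfied.
(i) state-registered — met.
(ii) >75% out-of-jur. sales — satisfied.
So (b) is satisfied (T AND T).
(1) = F OR T = true.
(i) has storefront — not met.
(A) no delinquency — fails.
(B) receipts ≤ $1,000,000 — not satisfied.
(C) ≥60% agricultural — holds.
(ii): F OR F OR T → true.
(a) = F AND T = false.
(i) ≤ 23 employees — holds.
(ii) returns current — met.
(iii) nonprofit — holds.
(b): T AND T AND T → true.
So (2) is satisfied (F OR T).
(3) veteran — holds.
Overall: T AND T AND T → true.

Yes — exempt.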